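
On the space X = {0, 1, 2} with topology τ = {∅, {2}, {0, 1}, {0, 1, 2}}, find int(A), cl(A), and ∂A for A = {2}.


int(A) = {2}, cl(A) = {2}, ∂A = ∅.

Closed sets in (X, τ) are complements of opens:
  closed(X, τ) = {∅, {2}, {0, 1}, {0, 1, 2}}.
int(A) = ⋃ {U ∈ τ : U ⊆ A}. Opens contained in A: ∅, {2}.
Taking the union of these: int(A) = {2}.
cl(A) = ⋂ {C closed : A ⊆ C}. Closed sets containing A: {2}, {0, 1, 2}.
Intersecting these: cl(A) = {2}.
∂A = cl(A) ∖ int(A) = {2} ∖ {2} = ∅.


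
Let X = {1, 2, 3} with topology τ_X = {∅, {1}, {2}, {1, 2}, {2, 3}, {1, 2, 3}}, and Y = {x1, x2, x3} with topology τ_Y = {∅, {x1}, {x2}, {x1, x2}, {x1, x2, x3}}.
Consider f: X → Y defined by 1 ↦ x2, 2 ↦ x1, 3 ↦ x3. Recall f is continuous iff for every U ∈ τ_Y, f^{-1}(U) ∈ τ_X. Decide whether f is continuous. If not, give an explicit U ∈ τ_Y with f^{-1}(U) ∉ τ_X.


f IS continuous.

Compute f^{-1}(U) for each U ∈ τ_Y:
  U = ∅: f^{-1}(U) = ∅ ∈ τ_X ✓.
  U = {x1}: f^{-1}(U) = {2} ∈ τ_X ✓.
  U = {x2}: f^{-1}(U) = {1} ∈ τ_X ✓.
  U = {x1, x2}: f^{-1}(U) = {1, 2} ∈ τ_X ✓.
  U = {x1, x2, x3}: f^{-1}(U) = {1, 2, 3} ∈ τ_X ✓.
Every preimage lies in τ_X, so f IS continuous.


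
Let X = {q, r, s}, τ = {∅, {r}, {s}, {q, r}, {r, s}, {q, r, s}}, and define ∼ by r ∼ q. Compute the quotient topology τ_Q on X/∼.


X/∼ = {[q=r], [s]}; |τ_Q| = 4.

Equivalence classes: [q=r], [s].
Quotient map π: X → X/∼ sends q ↦ [q=r], r ↦ [q=r], s ↦ [s].
For each subset V ⊆ X/∼, compute π^{-1}(V) ⊆ X and check whether π^{-1}(V) ∈ τ. V is open in τ_Q iff π^{-1}(V) ∈ τ.
  V = {}: π^{-1}(V) = ∅ ∈ τ ✓.
  V = {[q=r]}: π^{-1}(V) = {q, r} ∈ τ ✓.
  V = {[s]}: π^{-1}(V) = {s} ∈ τ ✓.
  V = {[q=r], [s]}: π^{-1}(V) = {q, r, s} ∈ τ ✓.
Open sets in the quotient: τ_Q = {{}, {[q=r]}, {[s]}, {[q=r], [s]}} (4 elements).


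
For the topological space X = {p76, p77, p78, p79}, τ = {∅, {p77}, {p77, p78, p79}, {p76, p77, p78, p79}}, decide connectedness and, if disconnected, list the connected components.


(X, τ) is connected.

Find clopen sets (U ∈ τ with X ∖ U ∈ τ):
  U = ∅, X ∖ U = {p76, p77, p78, p79} — both open, so U is clopen.
  U = {p76, p77, p78, p79}, X ∖ U = ∅ — both open, so U is clopen.
Only trivial clopens (∅ and X) exist, so (X, τ) is connected.
Compute connected components by grouping points that agree on all clopens:
  component: {p76, p77, p78, p79}


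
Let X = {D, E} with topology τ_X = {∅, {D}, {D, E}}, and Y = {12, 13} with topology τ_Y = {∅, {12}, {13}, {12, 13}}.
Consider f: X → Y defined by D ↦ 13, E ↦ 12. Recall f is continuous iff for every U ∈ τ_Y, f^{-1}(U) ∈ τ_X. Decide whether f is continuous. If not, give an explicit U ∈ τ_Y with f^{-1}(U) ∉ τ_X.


f is NOT continuous.

Compute f^{-1}(U) for each U ∈ τ_Y:
  U = ∅: f^{-1}(U) = ∅ ∈ τ_X ✓.
  U = {12}: f^{-1}(U) = {E} ∉ τ_X ✗.
  U = {13}: f^{-1}(U) = {D} ∈ τ_X ✓.
  U = {12, 13}: f^{-1}(U) = {D, E} ∈ τ_X ✓.
Found U = {12} with f^{-1}(U) = {E} not in τ_X. Therefore f is NOT continuous.


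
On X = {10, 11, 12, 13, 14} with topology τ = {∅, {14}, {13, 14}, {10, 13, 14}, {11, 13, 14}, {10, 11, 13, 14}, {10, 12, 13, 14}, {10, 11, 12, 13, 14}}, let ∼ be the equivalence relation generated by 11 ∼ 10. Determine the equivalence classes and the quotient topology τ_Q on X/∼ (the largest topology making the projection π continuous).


X/∼ = {[10=11], [12], [13], [14]}; |τ_Q| = 5.

Equivalence classes: [10=11], [12], [13], [14].
Quotient map π: X → X/∼ sends 10 ↦ [10=11], 11 ↦ [10=11], 12 ↦ [12], 13 ↦ [13], 14 ↦ [14].
For each subset V ⊆ X/∼, compute π^{-1}(V) ⊆ X and check whether π^{-1}(V) ∈ τ. V is open in τ_Q iff π^{-1}(V) ∈ τ.
  V = {}: π^{-1}(V) = ∅ ∈ τ ✓.
  V = {[10=11]}: π^{-1}(V) = {10, 11} ∉ τ ✗.
  V = {[12]}: π^{-1}(V) = {12} ∉ τ ✗.
  V = {[10=11], [12]}: π^{-1}(V) = {10, 11, 12} ∉ τ ✗.
  V = {[13]}: π^{-1}(V) = {13} ∉ τ ✗.
  V = {[10=11], [13]}: π^{-1}(V) = {10, 11, 13} ∉ τ ✗.
  V = {[12], [13]}: π^{-1}(V) = {12, 13} ∉ τ ✗.
  V = {[10=11], [12], [13]}: π^{-1}(V) = {10, 11, 12, 13} ∉ τ ✗.
  V = {[14]}: π^{-1}(V) = {14} ∈ τ ✓.
  V = {[10=11], [14]}: π^{-1}(V) = {10, 11, 14} ∉ τ ✗.
  V = {[12], [14]}: π^{-1}(V) = {12, 14} ∉ τ ✗.
  V = {[10=11], [12], [14]}: π^{-1}(V) = {10, 11, 12, 14} ∉ τ ✗.
  V = {[13], [14]}: π^{-1}(V) = {13, 14} ∈ τ ✓.
  V = {[10=11], [13], [14]}: π^{-1}(V) = {10, 11, 13, 14} ∈ τ ✓.
  V = {[12], [13], [14]}: π^{-1}(V) = {12, 13, 14} ∉ τ ✗.
  V = {[10=11], [12], [13], [14]}: π^{-1}(V) = {10, 11, 12, 13, 14} ∈ τ ✓.
Open sets in the quotient: τ_Q = {{}, {[14]}, {[13], [14]}, {[10=11], [13], [14]}, {[10=11], [12], [13], [14]}} (5 elements).


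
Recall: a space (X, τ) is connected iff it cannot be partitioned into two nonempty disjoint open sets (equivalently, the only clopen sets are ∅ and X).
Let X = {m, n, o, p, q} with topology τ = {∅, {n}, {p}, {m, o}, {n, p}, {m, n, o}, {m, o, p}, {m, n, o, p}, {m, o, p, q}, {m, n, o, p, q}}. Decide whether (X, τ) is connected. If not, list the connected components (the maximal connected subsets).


(X, τ) is disconnected; components = [{n}, {m, o, p, q}].

Find clopen sets (U ∈ τ with X ∖ U ∈ τ):
  U = ∅, X ∖ U = {m, n, o, p, q} — both open, so U is clopen.
  U = {n}, X ∖ U = {m, o, p, q} — both open, so U is clopen.
  U = {m, o, p, q}, X ∖ U = {n} — both open, so U is clopen.
  U = {m, n, o, p, q}, X ∖ U = ∅ — both open, so U is clopen.
Nontrivial clopen(s) exist: e.g. {n}. So (X, τ) is disconnected.
Compute connected components by grouping points that agree on all clopens:
  component: {n}
  component: {m, o, p, q}


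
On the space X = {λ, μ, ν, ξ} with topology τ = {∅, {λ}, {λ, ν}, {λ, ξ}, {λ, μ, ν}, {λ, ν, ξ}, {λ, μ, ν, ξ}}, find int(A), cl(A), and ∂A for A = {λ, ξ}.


int(A) = {λ, ξ}, cl(A) = {λ, μ, ν, ξ}, ∂A = {μ, ν}.

Closed sets in (X, τ) are complements of opens:
  closed(X, τ) = {∅, {μ}, {ξ}, {μ, ν}, {μ, ξ}, {μ, ν, ξ}, {λ, μ, ν, ξ}}.
int(A) = ⋃ {U ∈ τ : U ⊆ A}. Opens contained in A: ∅, {λ}, {λ, ξ}.
Taking the union of these: int(A) = {λ, ξ}.
cl(A) = ⋂ {C closed : A ⊆ C}. Closed sets containing A: {λ, μ, ν, ξ}.
Intersecting these: cl(A) = {λ, μ, ν, ξ}.
∂A = cl(A) ∖ int(A) = {λ, μ, ν, ξ} ∖ {λ, ξ} = {μ, ν}.


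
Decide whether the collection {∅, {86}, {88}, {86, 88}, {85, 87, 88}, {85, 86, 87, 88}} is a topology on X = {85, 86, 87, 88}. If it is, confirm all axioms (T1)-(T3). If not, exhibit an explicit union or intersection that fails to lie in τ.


τ IS a topology on X.

Axiom (T1): ∅ ∈ τ? Yes; X ∈ τ? Yes.
Axiom (T2/T3): check pairwise unions and intersections of members of τ.
All pairwise intersections and unions checked — each lies in τ. Therefore τ satisfies (T1), (T2), (T3): it IS a topology on X.


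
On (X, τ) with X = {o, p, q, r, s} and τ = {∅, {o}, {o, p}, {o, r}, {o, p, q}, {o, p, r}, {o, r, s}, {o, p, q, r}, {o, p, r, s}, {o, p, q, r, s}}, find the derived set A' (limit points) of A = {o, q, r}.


A' = {p, q, r, s}

For each x ∈ X, list the open sets U ∈ τ with x ∈ U, then check whether U ∩ (A ∖ {x}) ≠ ∅ for every such U.
  x = o: open {o} ∋ x has {o} ∩ (A ∖ {o}) = ∅, so x is NOT a limit point.
  x = p: opens ∋ x are {o, p}, {o, p, q}, {o, p, r}, {o, p, q, r}, {o, p, r, s}, {o, p, q, r, s}; each meets A ∖ {p}, so x IS a limit point.
  x = q: opens ∋ x are {o, p, q}, {o, p, q, r}, {o, p, q, r, s}; each meets A ∖ {q}, so x IS a limit point.
  x = r: opens ∋ x are {o, r}, {o, p, r}, {o, r, s}, {o, p, q, r}, {o, p, r, s}, {o, p, q, r, s}; each meets A ∖ {r}, so x IS a limit point.
  x = s: opens ∋ x are {o, r, s}, {o, p, r, s}, {o, p, q, r, s}; each meets A ∖ {s}, so x IS a limit point.
Collecting: A' = {p, q, r, s}.


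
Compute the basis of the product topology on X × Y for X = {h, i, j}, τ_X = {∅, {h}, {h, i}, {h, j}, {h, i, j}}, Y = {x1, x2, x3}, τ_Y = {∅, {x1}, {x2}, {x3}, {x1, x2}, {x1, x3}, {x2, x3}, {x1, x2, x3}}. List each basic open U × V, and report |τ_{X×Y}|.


Basis B = {∅ × ∅, {h} × {x1}, {h} × {x2}, {h} × {x3}, {h} × {x1, x2}, {h} × {x1, x3}, {h, i} × {x1}, {h, j} × {x1}, {h} × {x2, x3}, {h, i} × {x2}, {h, j} × {x2}, {h, i} × {x3}, {h, j} × {x3}, {h} × {x1, x2, x3}, {h, i, j} × {x1}, {h, i, j} × {x2}, {h, i, j} × {x3}, {h, i} × {x1, x2}, {h, j} × {x1, x2}, {h, i} × {x1, x3}, {h, j} × {x1, x3}, {h, i} × {x2, x3}, {h, j} × {x2, x3}, {h, i} × {x1, x2, x3}, {h, j} × {x1, x2, x3}, {h, i, j} × {x1, x2}, {h, i, j} × {x1, x3}, {h, i, j} × {x2, x3}, {h, i, j} × {x1, x2, x3}}; |τ_{X×Y}| = 125.

Enumerate products U × V with U ∈ τ_X, V ∈ τ_Y (deduplicated):
  ∅ × ∅ = {} (∅)
  {h} × {x1} = {(h,x1)}
  {h} × {x2} = {(h,x2)}
  {h} × {x3} = {(h,x3)}
  {h} × {x1, x2} = {(h,x1), (h,x2)}
  {h} × {x1, x3} = {(h,x1), (h,x3)}
  {h, i} × {x1} = {(h,x1), (i,x1)}
  {h, j} × {x1} = {(h,x1), (j,x1)}
  {h} × {x2, x3} = {(h,x2), (h,x3)}
  {h, i} × {x2} = {(h,x2), (i,x2)}
  {h, j} × {x2} = {(h,x2), (j,x2)}
  {h, i} × {x3} = {(h,x3), (i,x3)}
  {h, j} × {x3} = {(h,x3), (j,x3)}
  {h} × {x1, x2, x3} = {(h,x1), (h,x2), (h,x3)}
  {h, i, j} × {x1} = {(h,x1), (i,x1), (j,x1)}
  {h, i, j} × {x2} = {(h,x2), (i,x2), (j,x2)}
  {h, i, j} × {x3} = {(h,x3), (i,x3), (j,x3)}
  {h, i} × {x1, x2} = {(h,x1), (h,x2), (i,x1), (i,x2)}
  {h, j} × {x1, x2} = {(h,x1), (h,x2), (j,x1), (j,x2)}
  {h, i} × {x1, x3} = {(h,x1), (h,x3), (i,x1), (i,x3)}
  {h, j} × {x1, x3} = {(h,x1), (h,x3), (j,x1), (j,x3)}
  {h, i} × {x2, x3} = {(h,x2), (h,x3), (i,x2), (i,x3)}
  {h, j} × {x2, x3} = {(h,x2), (h,x3), (j,x2), (j,x3)}
  {h, i} × {x1, x2, x3} = {(h,x1), (h,x2), (h,x3), (i,x1), (i,x2), (i,x3)}
  {h, j} × {x1, x2, x3} = {(h,x1), (h,x2), (h,x3), (j,x1), (j,x2), (j,x3)}
  {h, i, j} × {x1, x2} = {(h,x1), (h,x2), (i,x1), (i,x2), (j,x1), (j,x2)}
  {h, i, j} × {x1, x3} = {(h,x1), (h,x3), (i,x1), (i,x3), (j,x1), (j,x3)}
  {h, i, j} × {x2, x3} = {(h,x2), (h,x3), (i,x2), (i,x3), (j,x2), (j,x3)}
  {h, i, j} × {x1, x2, x3} = {(h,x1), (h,x2), (h,x3), (i,x1), (i,x2), (i,x3), (j,x1), (j,x2), (j,x3)}
These 29 distinct sets form the basis B.
Close under arbitrary unions to get τ_{X×Y}; counting gives |τ_{X×Y}| = 125.


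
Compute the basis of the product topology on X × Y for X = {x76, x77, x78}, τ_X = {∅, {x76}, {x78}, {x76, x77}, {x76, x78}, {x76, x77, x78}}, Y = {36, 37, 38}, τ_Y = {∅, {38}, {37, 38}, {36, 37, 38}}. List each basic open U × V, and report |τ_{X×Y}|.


Basis B = {∅ × ∅, {x76} × {38}, {x78} × {38}, {x76} × {37, 38}, {x76, x77} × {38}, {x76, x78} × {38}, {x78} × {37, 38}, {x76} × {36, 37, 38}, {x76, x77, x78} × {38}, {x78} × {36, 37, 38}, {x76, x77} × {37, 38}, {x76, x78} × {37, 38}, {x76, x77} × {36, 37, 38}, {x76, x78} × {36, 37, 38}, {x76, x77, x78} × {37, 38}, {x76, x77, x78} × {36, 37, 38}}; |τ_{X×Y}| = 40.

Enumerate products U × V with U ∈ τ_X, V ∈ τ_Y (deduplicated):
  ∅ × ∅ = {} (∅)
  {x76} × {38} = {(x76,38)}
  {x78} × {38} = {(x78,38)}
  {x76} × {37, 38} = {(x76,37), (x76,38)}
  {x76, x77} × {38} = {(x76,38), (x77,38)}
  {x76, x78} × {38} = {(x76,38), (x78,38)}
  {x78} × {37, 38} = {(x78,37), (x78,38)}
  {x76} × {36, 37, 38} = {(x76,36), (x76,37), (x76,38)}
  {x76, x77, x78} × {38} = {(x76,38), (x77,38), (x78,38)}
  {x78} × {36, 37, 38} = {(x78,36), (x78,37), (x78,38)}
  {x76, x77} × {37, 38} = {(x76,37), (x76,38), (x77,37), (x77,38)}
  {x76, x78} × {37, 38} = {(x76,37), (x76,38), (x78,37), (x78,38)}
  {x76, x77} × {36, 37, 38} = {(x76,36), (x76,37), (x76,38), (x77,36), (x77,37), (x77,38)}
  {x76, x78} × {36, 37, 38} = {(x76,36), (x76,37), (x76,38), (x78,36), (x78,37), (x78,38)}
  {x76, x77, x78} × {37, 38} = {(x76,37), (x76,38), (x77,37), (x77,38), (x78,37), (x78,38)}
  {x76, x77, x78} × {36, 37, 38} = {(x76,36), (x76,37), (x76,38), (x77,36), (x77,37), (x77,38), (x78,36), (x78,37), (x78,38)}
These 16 distinct sets form the basis B.
Close under arbitrary unions to get τ_{X×Y}; counting gives |τ_{X×Y}| = 40.


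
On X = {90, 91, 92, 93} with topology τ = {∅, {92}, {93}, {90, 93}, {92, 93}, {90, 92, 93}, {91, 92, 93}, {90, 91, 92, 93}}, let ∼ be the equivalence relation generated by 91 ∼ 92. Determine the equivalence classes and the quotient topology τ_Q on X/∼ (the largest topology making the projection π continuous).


X/∼ = {[90], [91=92], [93]}; |τ_Q| = 5.

Equivalence classes: [90], [91=92], [93].
Quotient map π: X → X/∼ sends 90 ↦ [90], 91 ↦ [91=92], 92 ↦ [91=92], 93 ↦ [93].
For each subset V ⊆ X/∼, compute π^{-1}(V) ⊆ X and check whether π^{-1}(V) ∈ τ. V is open in τ_Q iff π^{-1}(V) ∈ τ.
  V = {}: π^{-1}(V) = ∅ ∈ τ ✓.
  V = {[90]}: π^{-1}(V) = {90} ∉ τ ✗.
  V = {[91=92]}: π^{-1}(V) = {91, 92} ∉ τ ✗.
  V = {[90], [91=92]}: π^{-1}(V) = {90, 91, 92} ∉ τ ✗.
  V = {[93]}: π^{-1}(V) = {93} ∈ τ ✓.
  V = {[90], [93]}: π^{-1}(V) = {90, 93} ∈ τ ✓.
  V = {[91=92], [93]}: π^{-1}(V) = {91, 92, 93} ∈ τ ✓.
  V = {[90], [91=92], [93]}: π^{-1}(V) = {90, 91, 92, 93} ∈ τ ✓.
Open sets in the quotient: τ_Q = {{}, {[93]}, {[90], [93]}, {[91=92], [93]}, {[90], [91=92], [93]}} (5 elements).


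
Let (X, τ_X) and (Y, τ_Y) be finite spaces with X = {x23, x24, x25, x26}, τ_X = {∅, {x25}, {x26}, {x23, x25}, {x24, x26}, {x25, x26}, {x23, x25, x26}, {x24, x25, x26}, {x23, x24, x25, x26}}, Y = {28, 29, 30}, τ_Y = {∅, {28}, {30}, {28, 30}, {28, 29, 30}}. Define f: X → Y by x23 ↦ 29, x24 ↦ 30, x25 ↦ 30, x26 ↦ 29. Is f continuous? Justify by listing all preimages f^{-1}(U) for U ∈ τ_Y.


f is NOT continuous.

Compute f^{-1}(U) for each U ∈ τ_Y:
  U = ∅: f^{-1}(U) = ∅ ∈ τ_X ✓.
  U = {28}: f^{-1}(U) = ∅ ∈ τ_X ✓.
  U = {30}: f^{-1}(U) = {x24, x25} ∉ τ_X ✗.
  U = {28, 30}: f^{-1}(U) = {x24, x25} ∉ τ_X ✗.
  U = {28, 29, 30}: f^{-1}(U) = {x23, x24, x25, x26} ∈ τ_X ✓.
Found U = {30} with f^{-1}(U) = {x24, x25} not in τ_X. Therefore f is NOT continuous.


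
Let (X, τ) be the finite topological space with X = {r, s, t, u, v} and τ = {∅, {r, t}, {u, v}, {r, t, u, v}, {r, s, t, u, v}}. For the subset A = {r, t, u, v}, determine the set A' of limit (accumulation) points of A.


A' = {r, s, t, u, v}

For each x ∈ X, list the open sets U ∈ τ with x ∈ U, then check whether U ∩ (A ∖ {x}) ≠ ∅ for every such U.
  x = r: opens ∋ x are {r, t}, {r, t, u, v}, {r, s, t, u, v}; each meets A ∖ {r}, so x IS a limit point.
  x = s: opens ∋ x are {r, s, t, u, v}; each meets A ∖ {s}, so x IS a limit point.
  x = t: opens ∋ x are {r, t}, {r, t, u, v}, {r, s, t, u, v}; each meets A ∖ {t}, so x IS a limit point.
  x = u: opens ∋ x are {u, v}, {r, t, u, v}, {r, s, t, u, v}; each meets A ∖ {u}, so x IS a limit point.
  x = v: opens ∋ x are {u, v}, {r, t, u, v}, {r, s, t, u, v}; each meets A ∖ {v}, so x IS a limit point.
Collecting: A' = {r, s, t, u, v}.


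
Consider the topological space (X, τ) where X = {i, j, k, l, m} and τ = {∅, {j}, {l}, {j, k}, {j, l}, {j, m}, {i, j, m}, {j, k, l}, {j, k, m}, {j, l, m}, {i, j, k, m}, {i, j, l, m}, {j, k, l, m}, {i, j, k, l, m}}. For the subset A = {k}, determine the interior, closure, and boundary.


int(A) = ∅, cl(A) = {k}, ∂A = {k}.

Closed sets in (X, τ) are complements of opens:
  closed(X, τ) = {∅, {i}, {k}, {l}, {i, k}, {i, l}, {i, m}, {k, l}, {i, k, l}, {i, k, m}, {i, l, m}, {i, j, k, m}, {i, k, l, m}, {i, j, k, l, m}}.
int(A) = ⋃ {U ∈ τ : U ⊆ A}. Opens contained in A: ∅.
Taking the union of these: int(A) = ∅.
cl(A) = ⋂ {C closed : A ⊆ C}. Closed sets containing A: {k}, {i, k}, {k, l}, {i, k, l}, {i, k, m}, {i, j, k, m}, {i, k, l, m}, {i, j, k, l, m}.
Intersecting these: cl(A) = {k}.
∂A = cl(A) ∖ int(A) = {k} ∖ ∅ = {k}.


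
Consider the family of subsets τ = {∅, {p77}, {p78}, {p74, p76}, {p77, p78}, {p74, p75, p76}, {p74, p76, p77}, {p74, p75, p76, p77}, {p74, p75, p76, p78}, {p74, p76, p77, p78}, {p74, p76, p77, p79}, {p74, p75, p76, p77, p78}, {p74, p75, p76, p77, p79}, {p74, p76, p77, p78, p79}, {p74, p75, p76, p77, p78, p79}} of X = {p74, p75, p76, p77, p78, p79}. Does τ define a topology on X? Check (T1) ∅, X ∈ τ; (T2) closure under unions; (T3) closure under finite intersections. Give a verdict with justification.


τ is NOT a topology on X.

Axiom (T1): ∅ ∈ τ? Yes; X ∈ τ? Yes.
Axiom (T2/T3): check pairwise unions and intersections of members of τ.
Counterexample for (T2): {p78} ∪ {p74, p76} = {p74, p76, p78} ∉ τ. Therefore τ is NOT a topology.


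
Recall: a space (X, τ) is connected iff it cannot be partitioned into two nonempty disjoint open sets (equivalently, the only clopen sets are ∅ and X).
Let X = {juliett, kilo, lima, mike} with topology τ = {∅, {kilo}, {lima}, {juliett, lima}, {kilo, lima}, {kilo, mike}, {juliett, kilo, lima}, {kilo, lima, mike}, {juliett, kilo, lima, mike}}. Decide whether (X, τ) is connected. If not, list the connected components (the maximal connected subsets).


(X, τ) is disconnected; components = [{juliett, lima}, {kilo, mike}].

Find clopen sets (U ∈ τ with X ∖ U ∈ τ):
  U = ∅, X ∖ U = {juliett, kilo, lima, mike} — both open, so U is clopen.
  U = {juliett, lima}, X ∖ U = {kilo, mike} — both open, so U is clopen.
  U = {kilo, mike}, X ∖ U = {juliett, lima} — both open, so U is clopen.
  U = {juliett, kilo, lima, mike}, X ∖ U = ∅ — both open, so U is clopen.
Nontrivial clopen(s) exist: e.g. {juliett, lima}. So (X, τ) is disconnected.
Compute connected components by grouping points that agree on all clopens:
  component: {juliett, lima}
  component: {kilo, mike}


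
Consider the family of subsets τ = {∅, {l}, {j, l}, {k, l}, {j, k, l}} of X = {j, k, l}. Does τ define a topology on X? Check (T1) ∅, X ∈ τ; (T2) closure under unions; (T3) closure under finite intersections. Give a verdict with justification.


τ IS a topology on X.

Axiom (T1): ∅ ∈ τ? Yes; X ∈ τ? Yes.
Axiom (T2/T3): check pairwise unions and intersections of members of τ.
All pairwise intersections and unions checked — each lies in τ. Therefore τ satisfies (T1), (T2), (T3): it IS a topology on X.


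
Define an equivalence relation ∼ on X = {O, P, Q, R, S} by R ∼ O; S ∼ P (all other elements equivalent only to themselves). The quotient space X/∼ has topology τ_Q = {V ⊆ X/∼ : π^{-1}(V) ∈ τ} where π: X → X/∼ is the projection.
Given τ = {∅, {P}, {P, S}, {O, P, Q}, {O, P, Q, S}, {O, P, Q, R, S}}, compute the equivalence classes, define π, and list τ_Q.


X/∼ = {[O=R], [P=S], [Q]}; |τ_Q| = 3.

Equivalence classes: [O=R], [P=S], [Q].
Quotient map π: X → X/∼ sends O ↦ [O=R], P ↦ [P=S], Q ↦ [Q], R ↦ [O=R], S ↦ [P=S].
For each subset V ⊆ X/∼, compute π^{-1}(V) ⊆ X and check whether π^{-1}(V) ∈ τ. V is open in τ_Q iff π^{-1}(V) ∈ τ.
  V = {}: π^{-1}(V) = ∅ ∈ τ ✓.
  V = {[O=R]}: π^{-1}(V) = {O, R} ∉ τ ✗.
  V = {[P=S]}: π^{-1}(V) = {P, S} ∈ τ ✓.
  V = {[O=R], [P=S]}: π^{-1}(V) = {O, P, R, S} ∉ τ ✗.
  V = {[Q]}: π^{-1}(V) = {Q} ∉ τ ✗.
  V = {[O=R], [Q]}: π^{-1}(V) = {O, Q, R} ∉ τ ✗.
  V = {[P=S], [Q]}: π^{-1}(V) = {P, Q, S} ∉ τ ✗.
  V = {[O=R], [P=S], [Q]}: π^{-1}(V) = {O, P, Q, R, S} ∈ τ ✓.
Open sets in the quotient: τ_Q = {{}, {[P=S]}, {[O=R], [P=S], [Q]}} (3 elements).


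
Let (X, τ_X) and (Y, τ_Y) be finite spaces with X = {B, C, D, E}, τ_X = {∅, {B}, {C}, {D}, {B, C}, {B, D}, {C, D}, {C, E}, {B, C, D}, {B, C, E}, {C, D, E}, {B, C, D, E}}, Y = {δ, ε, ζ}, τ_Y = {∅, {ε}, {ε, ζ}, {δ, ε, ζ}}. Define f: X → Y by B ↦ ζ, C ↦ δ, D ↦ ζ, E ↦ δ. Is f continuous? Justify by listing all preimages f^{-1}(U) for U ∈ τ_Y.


f IS continuous.

Compute f^{-1}(U) for each U ∈ τ_Y:
  U = ∅: f^{-1}(U) = ∅ ∈ τ_X ✓.
  U = {ε}: f^{-1}(U) = ∅ ∈ τ_X ✓.
  U = {ε, ζ}: f^{-1}(U) = {B, D} ∈ τ_X ✓.
  U = {δ, ε, ζ}: f^{-1}(U) = {B, C, D, E} ∈ τ_X ✓.
Every preimage lies in τ_X, so f IS continuous.


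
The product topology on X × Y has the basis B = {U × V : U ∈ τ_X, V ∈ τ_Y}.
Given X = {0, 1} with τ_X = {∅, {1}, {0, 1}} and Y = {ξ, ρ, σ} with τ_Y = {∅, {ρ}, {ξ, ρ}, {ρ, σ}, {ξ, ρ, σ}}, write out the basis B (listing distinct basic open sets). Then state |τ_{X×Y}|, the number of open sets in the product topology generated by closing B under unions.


Basis B = {∅ × ∅, {1} × {ρ}, {0, 1} × {ρ}, {1} × {ξ, ρ}, {1} × {ρ, σ}, {1} × {ξ, ρ, σ}, {0, 1} × {ξ, ρ}, {0, 1} × {ρ, σ}, {0, 1} × {ξ, ρ, σ}}; |τ_{X×Y}| = 14.

Enumerate products U × V with U ∈ τ_X, V ∈ τ_Y (deduplicated):
  ∅ × ∅ = {} (∅)
  {1} × {ρ} = {(1,ρ)}
  {0, 1} × {ρ} = {(0,ρ), (1,ρ)}
  {1} × {ξ, ρ} = {(1,ξ), (1,ρ)}
  {1} × {ρ, σ} = {(1,ρ), (1,σ)}
  {1} × {ξ, ρ, σ} = {(1,ξ), (1,ρ), (1,σ)}
  {0, 1} × {ξ, ρ} = {(0,ξ), (0,ρ), (1,ξ), (1,ρ)}
  {0, 1} × {ρ, σ} = {(0,ρ), (0,σ), (1,ρ), (1,σ)}
  {0, 1} × {ξ, ρ, σ} = {(0,ξ), (0,ρ), (0,σ), (1,ξ), (1,ρ), (1,σ)}
These 9 distinct sets form the basis B.
Close under arbitrary unions to get τ_{X×Y}; counting gives |τ_{X×Y}| = 14.


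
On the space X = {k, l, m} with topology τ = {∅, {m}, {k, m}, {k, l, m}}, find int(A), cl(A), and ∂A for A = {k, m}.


int(A) = {k, m}, cl(A) = {k, l, m}, ∂A = {l}.

Closed sets in (X, τ) are complements of opens:
  closed(X, τ) = {∅, {l}, {k, l}, {k, l, m}}.
int(A) = ⋃ {U ∈ τ : U ⊆ A}. Opens contained in A: ∅, {m}, {k, m}.
Taking the union of these: int(A) = {k, m}.
cl(A) = ⋂ {C closed : A ⊆ C}. Closed sets containing A: {k, l, m}.
Intersecting these: cl(A) = {k, l, m}.
∂A = cl(A) ∖ int(A) = {k, l, m} ∖ {k, m} = {l}.


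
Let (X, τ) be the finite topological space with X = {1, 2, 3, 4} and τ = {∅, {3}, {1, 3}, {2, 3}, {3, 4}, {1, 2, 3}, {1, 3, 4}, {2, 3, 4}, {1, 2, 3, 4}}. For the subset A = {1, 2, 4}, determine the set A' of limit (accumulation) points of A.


A' = ∅

For each x ∈ X, list the open sets U ∈ τ with x ∈ U, then check whether U ∩ (A ∖ {x}) ≠ ∅ for every such U.
  x = 1: open {1, 3} ∋ x has {1, 3} ∩ (A ∖ {1}) = ∅, so x is NOT a limit point.
  x = 2: open {2, 3} ∋ x has {2, 3} ∩ (A ∖ {2}) = ∅, so x is NOT a limit point.
  x = 3: open {3} ∋ x has {3} ∩ (A ∖ {3}) = ∅, so x is NOT a limit point.
  x = 4: open {3, 4} ∋ x has {3, 4} ∩ (A ∖ {4}) = ∅, so x is NOT a limit point.
Collecting: A' = ∅.


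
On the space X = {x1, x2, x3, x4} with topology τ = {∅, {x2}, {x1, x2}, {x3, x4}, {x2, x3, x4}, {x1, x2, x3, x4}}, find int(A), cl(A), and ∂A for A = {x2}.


int(A) = {x2}, cl(A) = {x1, x2}, ∂A = {x1}.

Closed sets in (X, τ) are complements of opens:
  closed(X, τ) = {∅, {x1}, {x1, x2}, {x3, x4}, {x1, x3, x4}, {x1, x2, x3, x4}}.
int(A) = ⋃ {U ∈ τ : U ⊆ A}. Opens contained in A: ∅, {x2}.
Taking the union of these: int(A) = {x2}.
cl(A) = ⋂ {C closed : A ⊆ C}. Closed sets containing A: {x1, x2}, {x1, x2, x3, x4}.
Intersecting these: cl(A) = {x1, x2}.
∂A = cl(A) ∖ int(A) = {x1, x2} ∖ {x2} = {x1}.


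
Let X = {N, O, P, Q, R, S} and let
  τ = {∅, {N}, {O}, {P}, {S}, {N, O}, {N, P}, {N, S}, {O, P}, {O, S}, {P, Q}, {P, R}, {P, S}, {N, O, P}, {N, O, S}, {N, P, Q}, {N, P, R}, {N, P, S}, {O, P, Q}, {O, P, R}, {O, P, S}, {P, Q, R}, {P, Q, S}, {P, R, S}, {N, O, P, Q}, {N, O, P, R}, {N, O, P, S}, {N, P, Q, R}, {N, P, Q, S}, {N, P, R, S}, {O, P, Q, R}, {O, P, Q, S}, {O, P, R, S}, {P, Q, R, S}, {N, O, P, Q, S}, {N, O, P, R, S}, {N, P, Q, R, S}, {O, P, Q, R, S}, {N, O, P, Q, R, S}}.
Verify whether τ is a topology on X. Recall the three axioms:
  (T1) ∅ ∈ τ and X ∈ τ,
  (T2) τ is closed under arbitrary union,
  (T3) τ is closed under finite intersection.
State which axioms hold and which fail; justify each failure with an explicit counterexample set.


τ is NOT a topology on X.

Axiom (T1): ∅ ∈ τ? Yes; X ∈ τ? Yes.
Axiom (T2/T3): check pairwise unions and intersections of members of τ.
Counterexample for (T2): {N} ∪ {O, P, Q, R} = {N, O, P, Q, R} ∉ τ. Therefore τ is NOT a topology.


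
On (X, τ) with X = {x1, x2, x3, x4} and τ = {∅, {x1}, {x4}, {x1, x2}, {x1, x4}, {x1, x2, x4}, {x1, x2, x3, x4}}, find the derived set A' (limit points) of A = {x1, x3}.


A' = {x2, x3}

For each x ∈ X, list the open sets U ∈ τ with x ∈ U, then check whether U ∩ (A ∖ {x}) ≠ ∅ for every such U.
  x = x1: open {x1} ∋ x has {x1} ∩ (A ∖ {x1}) = ∅, so x is NOT a limit point.
  x = x2: opens ∋ x are {x1, x2}, {x1, x2, x4}, {x1, x2, x3, x4}; each meets A ∖ {x2}, so x IS a limit point.
  x = x3: opens ∋ x are {x1, x2, x3, x4}; each meets A ∖ {x3}, so x IS a limit point.
  x = x4: open {x4} ∋ x has {x4} ∩ (A ∖ {x4}) = ∅, so x is NOT a limit point.
Collecting: A' = {x2, x3}.


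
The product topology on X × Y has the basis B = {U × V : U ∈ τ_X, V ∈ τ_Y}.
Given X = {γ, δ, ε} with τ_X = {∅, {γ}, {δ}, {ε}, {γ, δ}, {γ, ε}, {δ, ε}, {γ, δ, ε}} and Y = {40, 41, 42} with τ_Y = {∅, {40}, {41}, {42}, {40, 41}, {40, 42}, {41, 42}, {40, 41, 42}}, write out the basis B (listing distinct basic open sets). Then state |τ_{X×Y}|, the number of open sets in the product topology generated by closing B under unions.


Basis B = {∅ × ∅, {γ} × {40}, {γ} × {41}, {γ} × {42}, {δ} × {40}, {δ} × {41}, {δ} × {42}, {ε} × {40}, {ε} × {41}, {ε} × {42}, {γ} × {40, 41}, {γ} × {40, 42}, {γ, δ} × {40}, {γ, ε} × {40}, {γ} × {41, 42}, {γ, δ} × {41}, {γ, ε} × {41}, {γ, δ} × {42}, {γ, ε} × {42}, {δ} × {40, 41}, {δ} × {40, 42}, {δ, ε} × {40}, {δ} × {41, 42}, {δ, ε} × {41}, {δ, ε} × {42}, {ε} × {40, 41}, {ε} × {40, 42}, {ε} × {41, 42}, {γ} × {40, 41, 42}, {γ, δ, ε} × {40}, {γ, δ, ε} × {41}, {γ, δ, ε} × {42}, {δ} × {40, 41, 42}, {ε} × {40, 41, 42}, {γ, δ} × {40, 41}, {γ, ε} × {40, 41}, {γ, δ} × {40, 42}, {γ, ε} × {40, 42}, {γ, δ} × {41, 42}, {γ, ε} × {41, 42}, {δ, ε} × {40, 41}, {δ, ε} × {40, 42}, {δ, ε} × {41, 42}, {γ, δ} × {40, 41, 42}, {γ, ε} × {40, 41, 42}, {γ, δ, ε} × {40, 41}, {γ, δ, ε} × {40, 42}, {γ, δ, ε} × {41, 42}, {δ, ε} × {40, 41, 42}, {γ, δ, ε} × {40, 41, 42}}; |τ_{X×Y}| = 512.

Enumerate products U × V with U ∈ τ_X, V ∈ τ_Y (deduplicated):
  ∅ × ∅ = {} (∅)
  {γ} × {40} = {(γ,40)}
  {γ} × {41} = {(γ,41)}
  {γ} × {42} = {(γ,42)}
  {δ} × {40} = {(δ,40)}
  {δ} × {41} = {(δ,41)}
  {δ} × {42} = {(δ,42)}
  {ε} × {40} = {(ε,40)}
  {ε} × {41} = {(ε,41)}
  {ε} × {42} = {(ε,42)}
  {γ} × {40, 41} = {(γ,40), (γ,41)}
  {γ} × {40, 42} = {(γ,40), (γ,42)}
  {γ, δ} × {40} = {(γ,40), (δ,40)}
  {γ, ε} × {40} = {(γ,40), (ε,40)}
  {γ} × {41, 42} = {(γ,41), (γ,42)}
  {γ, δ} × {41} = {(γ,41), (δ,41)}
  {γ, ε} × {41} = {(γ,41), (ε,41)}
  {γ, δ} × {42} = {(γ,42), (δ,42)}
  {γ, ε} × {42} = {(γ,42), (ε,42)}
  {δ} × {40, 41} = {(δ,40), (δ,41)}
  {δ} × {40, 42} = {(δ,40), (δ,42)}
  {δ, ε} × {40} = {(δ,40), (ε,40)}
  {δ} × {41, 42} = {(δ,41), (δ,42)}
  {δ, ε} × {41} = {(δ,41), (ε,41)}
  {δ, ε} × {42} = {(δ,42), (ε,42)}
  {ε} × {40, 41} = {(ε,40), (ε,41)}
  {ε} × {40, 42} = {(ε,40), (ε,42)}
  {ε} × {41, 42} = {(ε,41), (ε,42)}
  {γ} × {40, 41, 42} = {(γ,40), (γ,41), (γ,42)}
  {γ, δ, ε} × {40} = {(γ,40), (δ,40), (ε,40)}
  {γ, δ, ε} × {41} = {(γ,41), (δ,41), (ε,41)}
  {γ, δ, ε} × {42} = {(γ,42), (δ,42), (ε,42)}
  {δ} × {40, 41, 42} = {(δ,40), (δ,41), (δ,42)}
  {ε} × {40, 41, 42} = {(ε,40), (ε,41), (ε,42)}
  {γ, δ} × {40, 41} = {(γ,40), (γ,41), (δ,40), (δ,41)}
  {γ, ε} × {40, 41} = {(γ,40), (γ,41), (ε,40), (ε,41)}
  {γ, δ} × {40, 42} = {(γ,40), (γ,42), (δ,40), (δ,42)}
  {γ, ε} × {40, 42} = {(γ,40), (γ,42), (ε,40), (ε,42)}
  {γ, δ} × {41, 42} = {(γ,41), (γ,42), (δ,41), (δ,42)}
  {γ, ε} × {41, 42} = {(γ,41), (γ,42), (ε,41), (ε,42)}
  {δ, ε} × {40, 41} = {(δ,40), (δ,41), (ε,40), (ε,41)}
  {δ, ε} × {40, 42} = {(δ,40), (δ,42), (ε,40), (ε,42)}
  {δ, ε} × {41, 42} = {(δ,41), (δ,42), (ε,41), (ε,42)}
  {γ, δ} × {40, 41, 42} = {(γ,40), (γ,41), (γ,42), (δ,40), (δ,41), (δ,42)}
  {γ, ε} × {40, 41, 42} = {(γ,40), (γ,41), (γ,42), (ε,40), (ε,41), (ε,42)}
  {γ, δ, ε} × {40, 41} = {(γ,40), (γ,41), (δ,40), (δ,41), (ε,40), (ε,41)}
  {γ, δ, ε} × {40, 42} = {(γ,40), (γ,42), (δ,40), (δ,42), (ε,40), (ε,42)}
  {γ, δ, ε} × {41, 42} = {(γ,41), (γ,42), (δ,41), (δ,42), (ε,41), (ε,42)}
  {δ, ε} × {40, 41, 42} = {(δ,40), (δ,41), (δ,42), (ε,40), (ε,41), (ε,42)}
  {γ, δ, ε} × {40, 41, 42} = {(γ,40), (γ,41), (γ,42), (δ,40), (δ,41), (δ,42), (ε,40), (ε,41), (ε,42)}
These 50 distinct sets form the basis B.
Close under arbitrary unions to get τ_{X×Y}; counting gives |τ_{X×Y}| = 512.


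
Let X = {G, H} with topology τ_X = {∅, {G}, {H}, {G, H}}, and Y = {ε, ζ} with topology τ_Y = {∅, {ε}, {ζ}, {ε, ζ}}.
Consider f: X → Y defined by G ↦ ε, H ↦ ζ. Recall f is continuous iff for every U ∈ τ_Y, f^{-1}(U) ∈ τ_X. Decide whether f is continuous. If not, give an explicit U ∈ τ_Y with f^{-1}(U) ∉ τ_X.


f IS continuous.

Compute f^{-1}(U) for each U ∈ τ_Y:
  U = ∅: f^{-1}(U) = ∅ ∈ τ_X ✓.
  U = {ε}: f^{-1}(U) = {G} ∈ τ_X ✓.
  U = {ζ}: f^{-1}(U) = {H} ∈ τ_X ✓.
  U = {ε, ζ}: f^{-1}(U) = {G, H} ∈ τ_X ✓.
Every preimage lies in τ_X, so f IS continuous.


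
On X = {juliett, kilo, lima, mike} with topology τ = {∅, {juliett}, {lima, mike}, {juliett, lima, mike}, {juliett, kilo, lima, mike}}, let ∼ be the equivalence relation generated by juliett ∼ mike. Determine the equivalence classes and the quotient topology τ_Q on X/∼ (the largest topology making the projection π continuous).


X/∼ = {[juliett=mike], [kilo], [lima]}; |τ_Q| = 3.

Equivalence classes: [juliett=mike], [kilo], [lima].
Quotient map π: X → X/∼ sends juliett ↦ [juliett=mike], kilo ↦ [kilo], lima ↦ [lima], mike ↦ [juliett=mike].
For each subset V ⊆ X/∼, compute π^{-1}(V) ⊆ X and check whether π^{-1}(V) ∈ τ. V is open in τ_Q iff π^{-1}(V) ∈ τ.
  V = {}: π^{-1}(V) = ∅ ∈ τ ✓.
  V = {[juliett=mike]}: π^{-1}(V) = {juliett, mike} ∉ τ ✗.
  V = {[kilo]}: π^{-1}(V) = {kilo} ∉ τ ✗.
  V = {[juliett=mike], [kilo]}: π^{-1}(V) = {juliett, kilo, mike} ∉ τ ✗.
  V = {[lima]}: π^{-1}(V) = {lima} ∉ τ ✗.
  V = {[juliett=mike], [lima]}: π^{-1}(V) = {juliett, lima, mike} ∈ τ ✓.
  V = {[kilo], [lima]}: π^{-1}(V) = {kilo, lima} ∉ τ ✗.
  V = {[juliett=mike], [kilo], [lima]}: π^{-1}(V) = {juliett, kilo, lima, mike} ∈ τ ✓.
Open sets in the quotient: τ_Q = {{}, {[juliett=mike], [lima]}, {[juliett=mike], [kilo], [lima]}} (3 elements).


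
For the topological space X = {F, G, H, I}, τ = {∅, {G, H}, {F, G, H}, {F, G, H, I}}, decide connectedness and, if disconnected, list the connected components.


(X, τ) is connected.

Find clopen sets (U ∈ τ with X ∖ U ∈ τ):
  U = ∅, X ∖ U = {F, G, H, I} — both open, so U is clopen.
  U = {F, G, H, I}, X ∖ U = ∅ — both open, so U is clopen.
Only trivial clopens (∅ and X) exist, so (X, τ) is connected.
Compute connected components by grouping points that agree on all clopens:
  component: {F, G, H, I}


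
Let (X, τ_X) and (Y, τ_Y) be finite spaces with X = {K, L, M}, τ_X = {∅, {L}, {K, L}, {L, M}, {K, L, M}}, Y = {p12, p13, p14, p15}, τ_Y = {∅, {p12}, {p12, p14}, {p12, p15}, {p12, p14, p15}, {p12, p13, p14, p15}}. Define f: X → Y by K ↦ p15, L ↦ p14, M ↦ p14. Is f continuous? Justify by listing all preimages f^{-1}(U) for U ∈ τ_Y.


f is NOT continuous.

Compute f^{-1}(U) for each U ∈ τ_Y:
  U = ∅: f^{-1}(U) = ∅ ∈ τ_X ✓.
  U = {p12}: f^{-1}(U) = ∅ ∈ τ_X ✓.
  U = {p12, p14}: f^{-1}(U) = {L, M} ∈ τ_X ✓.
  U = {p12, p15}: f^{-1}(U) = {K} ∉ τ_X ✗.
  U = {p12, p14, p15}: f^{-1}(U) = {K, L, M} ∈ τ_X ✓.
  U = {p12, p13, p14, p15}: f^{-1}(U) = {K, L, M} ∈ τ_X ✓.
Found U = {p12, p15} with f^{-1}(U) = {K} not in τ_X. Therefore f is NOT continuous.


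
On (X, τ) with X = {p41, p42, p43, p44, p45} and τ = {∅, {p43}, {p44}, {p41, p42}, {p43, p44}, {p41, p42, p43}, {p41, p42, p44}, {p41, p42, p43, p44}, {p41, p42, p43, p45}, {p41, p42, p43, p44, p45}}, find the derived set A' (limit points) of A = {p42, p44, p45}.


A' = {p41, p45}

For each x ∈ X, list the open sets U ∈ τ with x ∈ U, then check whether U ∩ (A ∖ {x}) ≠ ∅ for every such U.
  x = p41: opens ∋ x are {p41, p42}, {p41, p42, p43}, {p41, p42, p44}, {p41, p42, p43, p44}, {p41, p42, p43, p45}, {p41, p42, p43, p44, p45}; each meets A ∖ {p41}, so x IS a limit point.
  x = p42: open {p41, p42} ∋ x has {p41, p42} ∩ (A ∖ {p42}) = ∅, so x is NOT a limit point.
  x = p43: open {p43} ∋ x has {p43} ∩ (A ∖ {p43}) = ∅, so x is NOT a limit point.
  x = p44: open {p44} ∋ x has {p44} ∩ (A ∖ {p44}) = ∅, so x is NOT a limit point.
  x = p45: opens ∋ x are {p41, p42, p43, p45}, {p41, p42, p43, p44, p45}; each meets A ∖ {p45}, so x IS a limit point.
Collecting: A' = {p41, p45}.


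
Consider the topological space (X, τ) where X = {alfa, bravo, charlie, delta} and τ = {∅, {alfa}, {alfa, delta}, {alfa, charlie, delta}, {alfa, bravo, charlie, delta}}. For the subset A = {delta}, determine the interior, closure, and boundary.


int(A) = ∅, cl(A) = {bravo, charlie, delta}, ∂A = {bravo, charlie, delta}.

Closed sets in (X, τ) are complements of opens:
  closed(X, τ) = {∅, {bravo}, {bravo, charlie}, {bravo, charlie, delta}, {alfa, bravo, charlie, delta}}.
int(A) = ⋃ {U ∈ τ : U ⊆ A}. Opens contained in A: ∅.
Taking the union of these: int(A) = ∅.
cl(A) = ⋂ {C closed : A ⊆ C}. Closed sets containing A: {bravo, charlie, delta}, {alfa, bravo, charlie, delta}.
Intersecting these: cl(A) = {bravo, charlie, delta}.
∂A = cl(A) ∖ int(A) = {bravo, charlie, delta} ∖ ∅ = {bravo, charlie, delta}.


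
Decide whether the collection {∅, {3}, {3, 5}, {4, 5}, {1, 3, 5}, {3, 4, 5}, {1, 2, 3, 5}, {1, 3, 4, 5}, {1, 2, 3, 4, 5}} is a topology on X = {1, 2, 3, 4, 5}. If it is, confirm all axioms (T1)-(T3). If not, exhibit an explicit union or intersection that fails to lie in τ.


τ is NOT a topology on X.

Axiom (T1): ∅ ∈ τ? Yes; X ∈ τ? Yes.
Axiom (T2/T3): check pairwise unions and intersections of members of τ.
Counterexample for (T3): {3, 5} ∩ {4, 5} = {5} ∉ τ. Therefore τ is NOT a topology.


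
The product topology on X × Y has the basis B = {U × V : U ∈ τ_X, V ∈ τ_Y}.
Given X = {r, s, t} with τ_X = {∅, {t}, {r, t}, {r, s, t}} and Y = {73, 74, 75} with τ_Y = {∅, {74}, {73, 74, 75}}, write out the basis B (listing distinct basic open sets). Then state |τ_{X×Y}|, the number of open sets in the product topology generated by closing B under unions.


Basis B = {∅ × ∅, {t} × {74}, {r, t} × {74}, {r, s, t} × {74}, {t} × {73, 74, 75}, {r, t} × {73, 74, 75}, {r, s, t} × {73, 74, 75}}; |τ_{X×Y}| = 10.

Enumerate products U × V with U ∈ τ_X, V ∈ τ_Y (deduplicated):
  ∅ × ∅ = {} (∅)
  {t} × {74} = {(t,74)}
  {r, t} × {74} = {(r,74), (t,74)}
  {r, s, t} × {74} = {(r,74), (s,74), (t,74)}
  {t} × {73, 74, 75} = {(t,73), (t,74), (t,75)}
  {r, t} × {73, 74, 75} = {(r,73), (r,74), (r,75), (t,73), (t,74), (t,75)}
  {r, s, t} × {73, 74, 75} = {(r,73), (r,74), (r,75), (s,73), (s,74), (s,75), (t,73), (t,74), (t,75)}
These 7 distinct sets form the basis B.
Close under arbitrary unions to get τ_{X×Y}; counting gives |τ_{X×Y}| = 10.


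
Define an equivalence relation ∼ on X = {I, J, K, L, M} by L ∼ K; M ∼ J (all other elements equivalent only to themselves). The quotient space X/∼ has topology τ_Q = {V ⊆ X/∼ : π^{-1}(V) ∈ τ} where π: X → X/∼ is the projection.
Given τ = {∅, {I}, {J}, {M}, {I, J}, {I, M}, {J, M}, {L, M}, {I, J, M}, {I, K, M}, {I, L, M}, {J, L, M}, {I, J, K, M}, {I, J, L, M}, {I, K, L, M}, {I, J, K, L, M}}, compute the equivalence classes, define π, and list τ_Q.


X/∼ = {[I], [J=M], [K=L]}; |τ_Q| = 5.

Equivalence classes: [I], [J=M], [K=L].
Quotient map π: X → X/∼ sends I ↦ [I], J ↦ [J=M], K ↦ [K=L], L ↦ [K=L], M ↦ [J=M].
For each subset V ⊆ X/∼, compute π^{-1}(V) ⊆ X and check whether π^{-1}(V) ∈ τ. V is open in τ_Q iff π^{-1}(V) ∈ τ.
  V = {}: π^{-1}(V) = ∅ ∈ τ ✓.
  V = {[I]}: π^{-1}(V) = {I} ∈ τ ✓.
  V = {[J=M]}: π^{-1}(V) = {J, M} ∈ τ ✓.
  V = {[I], [J=M]}: π^{-1}(V) = {I, J, M} ∈ τ ✓.
  V = {[K=L]}: π^{-1}(V) = {K, L} ∉ τ ✗.
  V = {[I], [K=L]}: π^{-1}(V) = {I, K, L} ∉ τ ✗.
  V = {[J=M], [K=L]}: π^{-1}(V) = {J, K, L, M} ∉ τ ✗.
  V = {[I], [J=M], [K=L]}: π^{-1}(V) = {I, J, K, L, M} ∈ τ ✓.
Open sets in the quotient: τ_Q = {{}, {[I]}, {[J=M]}, {[I], [J=M]}, {[I], [J=M], [K=L]}} (5 elements).


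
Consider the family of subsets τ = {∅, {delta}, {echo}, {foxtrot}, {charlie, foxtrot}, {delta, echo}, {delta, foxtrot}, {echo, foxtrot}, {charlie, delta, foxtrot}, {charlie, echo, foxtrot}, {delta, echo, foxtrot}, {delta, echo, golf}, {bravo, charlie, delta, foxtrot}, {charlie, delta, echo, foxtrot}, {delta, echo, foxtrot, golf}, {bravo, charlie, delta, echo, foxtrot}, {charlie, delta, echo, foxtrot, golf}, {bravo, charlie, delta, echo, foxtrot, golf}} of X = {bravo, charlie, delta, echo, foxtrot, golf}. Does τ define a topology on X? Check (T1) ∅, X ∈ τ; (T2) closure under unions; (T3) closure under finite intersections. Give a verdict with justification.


τ IS a topology on X.

Axiom (T1): ∅ ∈ τ? Yes; X ∈ τ? Yes.
Axiom (T2/T3): check pairwise unions and intersections of members of τ.
All pairwise intersections and unions checked — each lies in τ. Therefore τ satisfies (T1), (T2), (T3): it IS a topology on X.


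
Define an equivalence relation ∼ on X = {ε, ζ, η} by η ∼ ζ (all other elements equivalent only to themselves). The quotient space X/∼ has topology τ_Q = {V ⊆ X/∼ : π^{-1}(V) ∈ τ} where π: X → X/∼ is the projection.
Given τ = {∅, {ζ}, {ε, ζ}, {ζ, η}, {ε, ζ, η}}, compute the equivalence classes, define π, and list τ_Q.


X/∼ = {[ε], [ζ=η]}; |τ_Q| = 3.

Equivalence classes: [ε], [ζ=η].
Quotient map π: X → X/∼ sends ε ↦ [ε], ζ ↦ [ζ=η], η ↦ [ζ=η].
For each subset V ⊆ X/∼, compute π^{-1}(V) ⊆ X and check whether π^{-1}(V) ∈ τ. V is open in τ_Q iff π^{-1}(V) ∈ τ.
  V = {}: π^{-1}(V) = ∅ ∈ τ ✓.
  V = {[ε]}: π^{-1}(V) = {ε} ∉ τ ✗.
  V = {[ζ=η]}: π^{-1}(V) = {ζ, η} ∈ τ ✓.
  V = {[ε], [ζ=η]}: π^{-1}(V) = {ε, ζ, η} ∈ τ ✓.
Open sets in the quotient: τ_Q = {{}, {[ζ=η]}, {[ε], [ζ=η]}} (3 elements).


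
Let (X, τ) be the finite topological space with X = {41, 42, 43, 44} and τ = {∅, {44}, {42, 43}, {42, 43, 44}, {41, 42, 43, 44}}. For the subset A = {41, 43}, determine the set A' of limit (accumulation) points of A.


A' = {41, 42}

For each x ∈ X, list the open sets U ∈ τ with x ∈ U, then check whether U ∩ (A ∖ {x}) ≠ ∅ for every such U.
  x = 41: opens ∋ x are {41, 42, 43, 44}; each meets A ∖ {41}, so x IS a limit point.
  x = 42: opens ∋ x are {42, 43}, {42, 43, 44}, {41, 42, 43, 44}; each meets A ∖ {42}, so x IS a limit point.
  x = 43: open {42, 43} ∋ x has {42, 43} ∩ (A ∖ {43}) = ∅, so x is NOT a limit point.
  x = 44: open {44} ∋ x has {44} ∩ (A ∖ {44}) = ∅, so x is NOT a limit point.
Collecting: A' = {41, 42}.


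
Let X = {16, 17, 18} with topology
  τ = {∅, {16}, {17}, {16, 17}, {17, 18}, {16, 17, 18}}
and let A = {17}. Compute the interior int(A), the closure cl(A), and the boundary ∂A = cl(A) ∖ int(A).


int(A) = {17}, cl(A) = {17, 18}, ∂A = {18}.

Closed sets in (X, τ) are complements of opens:
  closed(X, τ) = {∅, {16}, {18}, {16, 18}, {17, 18}, {16, 17, 18}}.
int(A) = ⋃ {U ∈ τ : U ⊆ A}. Opens contained in A: ∅, {17}.
Taking the union of these: int(A) = {17}.
cl(A) = ⋂ {C closed : A ⊆ C}. Closed sets containing A: {17, 18}, {16, 17, 18}.
Intersecting these: cl(A) = {17, 18}.
∂A = cl(A) ∖ int(A) = {17, 18} ∖ {17} = {18}.
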